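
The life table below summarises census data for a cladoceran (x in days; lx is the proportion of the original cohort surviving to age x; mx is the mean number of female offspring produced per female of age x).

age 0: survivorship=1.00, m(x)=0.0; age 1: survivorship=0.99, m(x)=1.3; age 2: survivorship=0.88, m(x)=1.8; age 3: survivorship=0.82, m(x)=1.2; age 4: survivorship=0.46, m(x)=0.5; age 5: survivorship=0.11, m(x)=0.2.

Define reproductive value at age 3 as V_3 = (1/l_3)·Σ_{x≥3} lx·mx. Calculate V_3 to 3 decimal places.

lx·mx for x ≥ 3: 0.984, 0.23, 0.022 → sum = 1.236
V_3 = 1.236 / l_3 = 1.236 / 0.82 = 1.507317… → 1.507

1.507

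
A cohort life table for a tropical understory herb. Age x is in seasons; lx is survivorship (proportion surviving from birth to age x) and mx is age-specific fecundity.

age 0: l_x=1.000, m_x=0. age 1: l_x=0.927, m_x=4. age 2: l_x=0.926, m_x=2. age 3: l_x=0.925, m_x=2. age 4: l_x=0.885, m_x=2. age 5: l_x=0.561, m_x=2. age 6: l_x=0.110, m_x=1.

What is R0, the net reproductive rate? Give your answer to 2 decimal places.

10.41

lx·mx by age: 0, 3.708, 1.852, 1.85, 1.77, 1.122, 0.11
R0 = Σ lx·mx = 10.412 → 10.41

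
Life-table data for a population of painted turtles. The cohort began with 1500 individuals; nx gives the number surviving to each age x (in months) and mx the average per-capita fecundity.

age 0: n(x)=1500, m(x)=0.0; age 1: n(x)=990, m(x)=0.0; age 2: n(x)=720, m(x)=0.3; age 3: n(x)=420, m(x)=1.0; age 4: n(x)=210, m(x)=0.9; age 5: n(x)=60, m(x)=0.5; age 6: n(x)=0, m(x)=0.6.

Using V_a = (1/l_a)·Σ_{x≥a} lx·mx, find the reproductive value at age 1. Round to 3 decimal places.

lx = nx/n0 = nx/1500: 1, 0.66, 0.48, 0.28, 0.14, 0.04, 0
lx·mx for x ≥ 1: 0, 0.144, 0.28, 0.126, 0.02, 0 → sum = 0.57
V_1 = 0.57 / l_1 = 0.57 / 0.66 = 0.863636… → 0.864

0.864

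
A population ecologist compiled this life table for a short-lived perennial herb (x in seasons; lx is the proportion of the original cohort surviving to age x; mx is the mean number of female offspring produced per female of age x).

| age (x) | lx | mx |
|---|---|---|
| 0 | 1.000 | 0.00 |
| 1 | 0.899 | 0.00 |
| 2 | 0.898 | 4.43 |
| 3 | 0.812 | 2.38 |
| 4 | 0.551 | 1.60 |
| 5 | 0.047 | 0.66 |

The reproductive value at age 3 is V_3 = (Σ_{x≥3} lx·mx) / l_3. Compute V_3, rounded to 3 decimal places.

lx·mx for x ≥ 3: 1.93256, 0.8816, 0.03102 → sum = 2.84518
V_3 = 2.84518 / l_3 = 2.84518 / 0.812 = 3.503916… → 3.504

3.504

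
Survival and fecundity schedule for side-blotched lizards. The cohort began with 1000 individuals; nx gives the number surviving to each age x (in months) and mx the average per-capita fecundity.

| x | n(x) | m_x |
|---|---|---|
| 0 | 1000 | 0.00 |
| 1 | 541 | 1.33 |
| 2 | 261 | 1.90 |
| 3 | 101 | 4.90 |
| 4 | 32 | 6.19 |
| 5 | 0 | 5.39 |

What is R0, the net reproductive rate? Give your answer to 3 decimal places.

1.908

lx = nx/n0 = nx/1000: 1, 0.541, 0.261, 0.101, 0.032, 0
lx·mx by age: 0, 0.71953, 0.4959, 0.4949, 0.19808, 0
R0 = Σ lx·mx = 1.90841 → 1.908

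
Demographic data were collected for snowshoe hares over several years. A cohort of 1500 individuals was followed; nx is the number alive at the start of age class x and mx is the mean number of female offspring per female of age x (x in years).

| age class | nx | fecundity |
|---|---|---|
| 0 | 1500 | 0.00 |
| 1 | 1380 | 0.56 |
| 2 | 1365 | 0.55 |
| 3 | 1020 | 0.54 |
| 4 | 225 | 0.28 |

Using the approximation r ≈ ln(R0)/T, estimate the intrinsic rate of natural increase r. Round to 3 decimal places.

lx = nx/n0 = nx/1500: 1, 0.92, 0.91, 0.68, 0.15
R0 = Σ lx·mx = 0 + 0.5152 + 0.5005 + 0.3672 + 0.042 = 1.4249
Σ x·lx·mx = 2.7858; T = 2.7858/1.4249 = 1.95508…
r ≈ ln(R0)/T = ln(1.4249)/1.95508… = 0.18112… → 0.181

0.181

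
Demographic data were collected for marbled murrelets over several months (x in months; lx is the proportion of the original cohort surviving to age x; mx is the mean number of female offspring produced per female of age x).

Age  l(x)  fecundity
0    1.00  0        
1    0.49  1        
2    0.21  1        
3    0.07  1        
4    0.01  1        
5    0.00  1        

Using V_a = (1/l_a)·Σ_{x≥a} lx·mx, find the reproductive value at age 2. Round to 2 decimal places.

1.38

lx·mx for x ≥ 2: 0.21, 0.07, 0.01, 0 → sum = 0.29
V_2 = 0.29 / l_2 = 0.29 / 0.21 = 1.380952… → 1.38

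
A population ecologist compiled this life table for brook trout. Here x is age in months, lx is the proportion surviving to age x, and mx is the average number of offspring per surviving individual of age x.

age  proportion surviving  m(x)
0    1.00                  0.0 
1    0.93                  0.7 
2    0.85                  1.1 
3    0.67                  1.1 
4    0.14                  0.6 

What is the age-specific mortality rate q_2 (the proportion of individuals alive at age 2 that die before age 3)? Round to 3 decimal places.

0.212

q_2 = (l_2 − l_3) / l_2 = (0.85 − 0.67) / 0.85
     = 0.18 / 0.85 = 0.211765… → 0.212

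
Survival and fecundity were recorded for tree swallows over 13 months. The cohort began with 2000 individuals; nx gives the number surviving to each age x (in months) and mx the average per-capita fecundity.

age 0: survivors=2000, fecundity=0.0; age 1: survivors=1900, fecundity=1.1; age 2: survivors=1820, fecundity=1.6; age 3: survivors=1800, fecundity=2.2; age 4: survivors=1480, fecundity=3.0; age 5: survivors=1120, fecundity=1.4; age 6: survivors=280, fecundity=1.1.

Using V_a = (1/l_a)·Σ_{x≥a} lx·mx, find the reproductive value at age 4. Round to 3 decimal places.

lx = nx/n0 = nx/2000: 1, 0.95, 0.91, 0.9, 0.74, 0.56, 0.14
lx·mx for x ≥ 4: 2.22, 0.784, 0.154 → sum = 3.158
V_4 = 3.158 / l_4 = 3.158 / 0.74 = 4.267568… → 4.268

4.268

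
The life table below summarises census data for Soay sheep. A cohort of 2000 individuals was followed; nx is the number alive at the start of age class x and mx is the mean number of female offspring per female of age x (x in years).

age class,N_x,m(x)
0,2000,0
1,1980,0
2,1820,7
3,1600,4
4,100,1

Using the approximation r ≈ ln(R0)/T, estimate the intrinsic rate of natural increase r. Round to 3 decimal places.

0.966

lx = nx/n0 = nx/2000: 1, 0.99, 0.91, 0.8, 0.05
R0 = Σ lx·mx = 0 + 0 + 6.37 + 3.2 + 0.05 = 9.62
Σ x·lx·mx = 22.54; T = 22.54/9.62 = 2.34304…
r ≈ ln(R0)/T = ln(9.62)/2.34304… = 0.9662… → 0.966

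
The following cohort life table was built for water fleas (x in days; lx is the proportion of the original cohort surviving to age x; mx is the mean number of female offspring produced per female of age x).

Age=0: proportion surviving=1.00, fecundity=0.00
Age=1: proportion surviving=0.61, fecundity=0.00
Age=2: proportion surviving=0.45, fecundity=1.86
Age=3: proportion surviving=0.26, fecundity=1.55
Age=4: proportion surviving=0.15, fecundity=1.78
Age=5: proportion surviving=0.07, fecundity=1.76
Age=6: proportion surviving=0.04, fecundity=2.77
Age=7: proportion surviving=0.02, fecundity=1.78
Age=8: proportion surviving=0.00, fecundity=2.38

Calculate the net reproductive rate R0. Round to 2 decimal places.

lx·mx by age: 0, 0, 0.837, 0.403, 0.267, 0.1232, 0.1108, 0.0356, 0
R0 = Σ lx·mx = 1.7766 → 1.78

1.78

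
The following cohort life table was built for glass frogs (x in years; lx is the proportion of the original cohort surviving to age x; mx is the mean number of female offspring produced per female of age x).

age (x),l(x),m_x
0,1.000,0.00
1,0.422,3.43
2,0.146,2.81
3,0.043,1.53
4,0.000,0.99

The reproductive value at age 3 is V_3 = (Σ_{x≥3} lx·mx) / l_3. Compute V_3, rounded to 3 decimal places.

lx·mx for x ≥ 3: 0.06579, 0 → sum = 0.06579
V_3 = 0.06579 / l_3 = 0.06579 / 0.043 = 1.53 → 1.530

1.530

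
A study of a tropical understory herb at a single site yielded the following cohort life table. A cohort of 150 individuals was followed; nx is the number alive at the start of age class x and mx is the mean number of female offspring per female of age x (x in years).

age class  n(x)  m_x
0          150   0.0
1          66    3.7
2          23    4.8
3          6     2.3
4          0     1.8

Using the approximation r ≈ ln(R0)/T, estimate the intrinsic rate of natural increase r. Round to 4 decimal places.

0.6537

lx = nx/n0 = nx/150: 1, 0.44, 0.15333…, 0.04, 0
R0 = Σ lx·mx = 0 + 1.628 + 0.736… + 0.092 + 0 = 2.456…
Σ x·lx·mx = 3.376…; T = 3.376…/2.456… = 1.37459…
r ≈ ln(R0)/T = ln(2.456…)/1.37459… = 0.653673… → 0.6537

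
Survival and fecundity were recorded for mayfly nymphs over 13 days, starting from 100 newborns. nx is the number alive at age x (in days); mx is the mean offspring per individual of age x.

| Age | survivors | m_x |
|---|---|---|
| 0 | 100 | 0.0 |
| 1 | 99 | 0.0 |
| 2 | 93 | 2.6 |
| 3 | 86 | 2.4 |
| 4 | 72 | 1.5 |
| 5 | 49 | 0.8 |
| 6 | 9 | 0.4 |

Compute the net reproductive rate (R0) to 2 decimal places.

lx = nx/n0 = nx/100: 1, 0.99, 0.93, 0.86, 0.72, 0.49, 0.09
lx·mx by age: 0, 0, 2.418, 2.064, 1.08, 0.392, 0.036
R0 = Σ lx·mx = 5.99 → 5.99

5.99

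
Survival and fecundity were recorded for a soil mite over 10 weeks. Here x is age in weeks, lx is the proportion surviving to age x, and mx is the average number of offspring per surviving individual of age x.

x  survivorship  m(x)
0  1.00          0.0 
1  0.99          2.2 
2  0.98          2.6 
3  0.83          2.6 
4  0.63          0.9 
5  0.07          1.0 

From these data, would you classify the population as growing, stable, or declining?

R0 = Σ lx·mx = 0 + 2.178 + 2.548 + 2.158 + 0.567 + 0.07 = 7.521
R0 > 1, so the population is growing.

growing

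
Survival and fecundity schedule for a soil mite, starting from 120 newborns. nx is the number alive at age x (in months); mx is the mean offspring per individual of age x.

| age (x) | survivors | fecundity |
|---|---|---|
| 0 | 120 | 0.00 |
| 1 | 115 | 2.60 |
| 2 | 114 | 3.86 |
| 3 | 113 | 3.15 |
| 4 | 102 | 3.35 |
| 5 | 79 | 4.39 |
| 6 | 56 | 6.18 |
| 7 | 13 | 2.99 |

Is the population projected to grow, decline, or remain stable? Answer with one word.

growing

lx = nx/n0 = nx/120: 1, 0.95833…, 0.95, 0.94167…, 0.85, 0.65833…, 0.46667…, 0.10833…
R0 = Σ lx·mx = 0 + 2.491667… + 3.667 + 2.96625… + 2.8475 + 2.890083… + 2.884… + 0.323917… = 18.070417…
R0 > 1, so the population is growing.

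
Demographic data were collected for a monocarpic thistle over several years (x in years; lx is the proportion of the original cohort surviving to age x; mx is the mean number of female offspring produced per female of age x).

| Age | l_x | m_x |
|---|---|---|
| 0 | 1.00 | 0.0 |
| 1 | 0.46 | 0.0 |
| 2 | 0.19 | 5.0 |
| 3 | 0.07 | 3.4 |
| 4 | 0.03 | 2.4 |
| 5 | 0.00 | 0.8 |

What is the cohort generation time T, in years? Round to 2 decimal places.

2.30

lx·mx: 0, 0, 0.95, 0.238, 0.072, 0 → R0 = 1.26
x·lx·mx: 0, 0, 1.9, 0.714, 0.288, 0 → Σ = 2.902
T = 2.902 / 1.26 = 2.303175… → 2.30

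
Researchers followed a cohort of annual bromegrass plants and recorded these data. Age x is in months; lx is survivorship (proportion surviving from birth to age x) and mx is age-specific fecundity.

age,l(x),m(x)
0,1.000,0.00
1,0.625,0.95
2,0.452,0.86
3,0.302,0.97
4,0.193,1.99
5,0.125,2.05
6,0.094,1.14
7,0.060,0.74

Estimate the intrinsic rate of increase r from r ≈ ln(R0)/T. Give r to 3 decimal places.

R0 = Σ lx·mx = 0 + 0.59375 + 0.38872 + 0.29294 + 0.38407 + 0.25625 + 0.10716 + 0.0444 = 2.06729
Σ x·lx·mx = 6.0213; T = 6.0213/2.06729 = 2.91265…
r ≈ ln(R0)/T = ln(2.06729)/2.91265… = 0.24934… → 0.249

0.249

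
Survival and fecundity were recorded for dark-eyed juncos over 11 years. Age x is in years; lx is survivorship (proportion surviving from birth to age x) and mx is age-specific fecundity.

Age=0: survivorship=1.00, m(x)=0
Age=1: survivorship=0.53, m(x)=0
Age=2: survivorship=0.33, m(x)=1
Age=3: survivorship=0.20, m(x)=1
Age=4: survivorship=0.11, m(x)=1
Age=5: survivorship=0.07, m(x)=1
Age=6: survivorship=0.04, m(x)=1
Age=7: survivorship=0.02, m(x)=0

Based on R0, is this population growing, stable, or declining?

declining

R0 = Σ lx·mx = 0 + 0 + 0.33 + 0.2 + 0.11 + 0.07 + 0.04 + 0 = 0.75
R0 < 1, so the population is declining.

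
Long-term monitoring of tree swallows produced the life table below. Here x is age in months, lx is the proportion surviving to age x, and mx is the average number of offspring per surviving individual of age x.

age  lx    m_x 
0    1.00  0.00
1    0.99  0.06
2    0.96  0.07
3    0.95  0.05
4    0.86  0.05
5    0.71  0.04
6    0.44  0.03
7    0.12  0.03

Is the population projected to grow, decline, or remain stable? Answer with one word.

R0 = Σ lx·mx = 0 + 0.0594 + 0.0672 + 0.0475 + 0.043 + 0.0284 + 0.0132 + 0.0036 = 0.2623
R0 < 1, so the population is declining.

declining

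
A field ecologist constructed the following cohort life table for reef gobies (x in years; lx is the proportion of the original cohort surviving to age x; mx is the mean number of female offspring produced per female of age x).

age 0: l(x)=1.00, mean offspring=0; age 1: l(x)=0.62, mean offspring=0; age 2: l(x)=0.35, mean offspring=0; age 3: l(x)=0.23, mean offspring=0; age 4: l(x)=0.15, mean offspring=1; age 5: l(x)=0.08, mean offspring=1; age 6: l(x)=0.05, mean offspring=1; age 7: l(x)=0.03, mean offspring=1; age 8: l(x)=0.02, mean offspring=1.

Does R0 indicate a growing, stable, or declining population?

declining

R0 = Σ lx·mx = 0 + 0 + 0 + 0 + 0.15 + 0.08 + 0.05 + 0.03 + 0.02 = 0.33
R0 < 1, so the population is declining.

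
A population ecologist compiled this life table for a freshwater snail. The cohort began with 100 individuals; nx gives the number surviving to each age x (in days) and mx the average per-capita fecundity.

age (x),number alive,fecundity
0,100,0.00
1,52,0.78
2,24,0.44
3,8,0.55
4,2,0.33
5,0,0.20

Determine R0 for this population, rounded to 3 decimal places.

0.562

lx = nx/n0 = nx/100: 1, 0.52, 0.24, 0.08, 0.02, 0
lx·mx by age: 0, 0.4056, 0.1056, 0.044, 0.0066, 0
R0 = Σ lx·mx = 0.5618 → 0.562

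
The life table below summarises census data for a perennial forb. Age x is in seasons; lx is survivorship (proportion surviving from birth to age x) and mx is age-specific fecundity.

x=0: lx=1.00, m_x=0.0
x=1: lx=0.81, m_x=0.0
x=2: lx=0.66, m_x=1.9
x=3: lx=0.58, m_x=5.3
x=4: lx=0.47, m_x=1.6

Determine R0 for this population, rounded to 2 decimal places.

5.08

lx·mx by age: 0, 0, 1.254, 3.074, 0.752
R0 = Σ lx·mx = 5.08 → 5.08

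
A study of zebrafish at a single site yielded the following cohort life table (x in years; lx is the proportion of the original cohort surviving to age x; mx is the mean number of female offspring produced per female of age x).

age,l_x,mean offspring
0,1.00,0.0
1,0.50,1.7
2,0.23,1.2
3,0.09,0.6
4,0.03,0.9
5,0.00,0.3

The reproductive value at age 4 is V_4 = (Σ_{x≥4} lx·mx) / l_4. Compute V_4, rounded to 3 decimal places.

0.900

lx·mx for x ≥ 4: 0.027, 0 → sum = 0.027
V_4 = 0.027 / l_4 = 0.027 / 0.03 = 0.9 → 0.900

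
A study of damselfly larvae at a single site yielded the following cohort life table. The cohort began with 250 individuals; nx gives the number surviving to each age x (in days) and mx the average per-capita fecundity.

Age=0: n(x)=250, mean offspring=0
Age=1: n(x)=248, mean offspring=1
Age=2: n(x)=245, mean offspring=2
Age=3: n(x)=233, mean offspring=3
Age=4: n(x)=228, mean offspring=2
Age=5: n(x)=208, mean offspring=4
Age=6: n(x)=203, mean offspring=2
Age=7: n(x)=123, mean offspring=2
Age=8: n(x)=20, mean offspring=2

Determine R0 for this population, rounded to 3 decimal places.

13.668

lx = nx/n0 = nx/250: 1, 0.992, 0.98, 0.932, 0.912, 0.832, 0.812, 0.492, 0.08
lx·mx by age: 0, 0.992, 1.96, 2.796, 1.824, 3.328, 1.624, 0.984, 0.16
R0 = Σ lx·mx = 13.668 → 13.668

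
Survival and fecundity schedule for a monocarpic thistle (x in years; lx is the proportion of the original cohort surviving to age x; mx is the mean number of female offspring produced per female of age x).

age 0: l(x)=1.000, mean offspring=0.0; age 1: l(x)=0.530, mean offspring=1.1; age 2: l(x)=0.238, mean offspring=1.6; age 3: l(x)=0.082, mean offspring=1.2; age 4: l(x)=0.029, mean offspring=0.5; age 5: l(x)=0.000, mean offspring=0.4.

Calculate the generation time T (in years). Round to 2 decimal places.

1.58

lx·mx: 0, 0.583, 0.3808, 0.0984, 0.0145, 0 → R0 = 1.0767
x·lx·mx: 0, 0.583, 0.7616, 0.2952, 0.058, 0 → Σ = 1.6978
T = 1.6978 / 1.0767 = 1.576855… → 1.58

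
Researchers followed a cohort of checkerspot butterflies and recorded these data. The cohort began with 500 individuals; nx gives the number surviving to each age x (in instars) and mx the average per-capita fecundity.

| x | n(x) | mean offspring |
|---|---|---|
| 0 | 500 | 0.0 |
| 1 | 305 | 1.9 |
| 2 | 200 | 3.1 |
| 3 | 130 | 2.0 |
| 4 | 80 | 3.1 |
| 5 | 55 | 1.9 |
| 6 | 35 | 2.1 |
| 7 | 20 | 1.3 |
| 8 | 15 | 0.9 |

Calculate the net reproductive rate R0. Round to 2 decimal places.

lx = nx/n0 = nx/500: 1, 0.61, 0.4, 0.26, 0.16, 0.11, 0.07, 0.04, 0.03
lx·mx by age: 0, 1.159, 1.24, 0.52, 0.496, 0.209, 0.147, 0.052, 0.027
R0 = Σ lx·mx = 3.85 → 3.85

3.85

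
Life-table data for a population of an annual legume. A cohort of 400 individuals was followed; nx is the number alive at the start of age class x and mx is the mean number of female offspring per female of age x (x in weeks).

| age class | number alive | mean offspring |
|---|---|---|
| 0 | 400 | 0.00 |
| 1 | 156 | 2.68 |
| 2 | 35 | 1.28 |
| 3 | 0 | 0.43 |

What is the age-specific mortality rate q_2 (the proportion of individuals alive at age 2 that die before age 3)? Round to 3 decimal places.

lx = nx/n0 = nx/400: 1, 0.39, 0.0875, 0
q_2 = (l_2 − l_3) / l_2 = (0.0875 − 0) / 0.0875
     = 0.0875 / 0.0875 = 1 → 1.000

1.000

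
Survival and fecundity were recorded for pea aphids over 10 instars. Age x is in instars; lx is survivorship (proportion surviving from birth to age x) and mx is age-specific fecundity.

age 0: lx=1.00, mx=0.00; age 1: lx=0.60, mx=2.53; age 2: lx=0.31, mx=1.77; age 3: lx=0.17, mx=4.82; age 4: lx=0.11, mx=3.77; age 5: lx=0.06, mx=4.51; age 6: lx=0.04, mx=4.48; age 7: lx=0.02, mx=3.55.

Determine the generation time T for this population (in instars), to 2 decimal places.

lx·mx: 0, 1.518, 0.5487, 0.8194, 0.4147, 0.2706, 0.1792, 0.071 → R0 = 3.8216
x·lx·mx: 0, 1.518, 1.0974, 2.4582, 1.6588, 1.353, 1.0752, 0.497 → Σ = 9.6576
T = 9.6576 / 3.8216 = 2.527109… → 2.53

2.53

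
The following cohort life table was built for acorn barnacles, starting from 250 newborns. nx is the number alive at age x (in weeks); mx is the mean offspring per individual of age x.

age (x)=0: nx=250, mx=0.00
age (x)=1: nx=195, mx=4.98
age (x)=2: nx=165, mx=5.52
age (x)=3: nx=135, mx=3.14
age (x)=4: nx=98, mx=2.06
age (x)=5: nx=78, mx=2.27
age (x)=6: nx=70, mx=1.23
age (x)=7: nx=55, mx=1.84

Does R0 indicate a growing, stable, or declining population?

lx = nx/n0 = nx/250: 1, 0.78, 0.66, 0.54, 0.392, 0.312, 0.28, 0.22
R0 = Σ lx·mx = 0 + 3.8844 + 3.6432 + 1.6956 + 0.80752 + 0.70824 + 0.3444 + 0.4048 = 11.48816
R0 > 1, so the population is growing.

growing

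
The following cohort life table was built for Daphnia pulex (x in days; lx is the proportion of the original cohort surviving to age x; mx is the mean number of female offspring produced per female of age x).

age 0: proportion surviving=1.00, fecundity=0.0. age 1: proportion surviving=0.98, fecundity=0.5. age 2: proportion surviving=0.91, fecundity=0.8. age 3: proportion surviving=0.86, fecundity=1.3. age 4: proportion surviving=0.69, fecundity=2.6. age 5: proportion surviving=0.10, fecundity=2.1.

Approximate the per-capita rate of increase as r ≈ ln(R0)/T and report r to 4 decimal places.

R0 = Σ lx·mx = 0 + 0.49 + 0.728 + 1.118 + 1.794 + 0.21 = 4.34
Σ x·lx·mx = 13.526; T = 13.526/4.34 = 3.11659…
r ≈ ln(R0)/T = ln(4.34)/3.11659… = 0.470987… → 0.4710

0.4710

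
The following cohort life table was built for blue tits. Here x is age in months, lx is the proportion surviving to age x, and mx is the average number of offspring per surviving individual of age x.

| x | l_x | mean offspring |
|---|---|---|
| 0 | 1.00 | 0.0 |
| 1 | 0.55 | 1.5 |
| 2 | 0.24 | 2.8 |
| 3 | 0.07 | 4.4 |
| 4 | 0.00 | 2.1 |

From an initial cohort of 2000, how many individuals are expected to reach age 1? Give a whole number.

1100

Expected survivors = N0 · l_1 = 2000 × 0.55 = 1100 → 1100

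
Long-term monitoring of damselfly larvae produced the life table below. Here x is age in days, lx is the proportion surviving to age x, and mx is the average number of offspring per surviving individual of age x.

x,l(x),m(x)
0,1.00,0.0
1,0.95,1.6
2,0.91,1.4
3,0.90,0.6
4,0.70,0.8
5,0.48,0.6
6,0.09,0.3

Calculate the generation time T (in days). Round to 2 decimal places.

lx·mx: 0, 1.52, 1.274, 0.54, 0.56, 0.288, 0.027 → R0 = 4.209
x·lx·mx: 0, 1.52, 2.548, 1.62, 2.24, 1.44, 0.162 → Σ = 9.53
T = 9.53 / 4.209 = 2.264196… → 2.26

2.26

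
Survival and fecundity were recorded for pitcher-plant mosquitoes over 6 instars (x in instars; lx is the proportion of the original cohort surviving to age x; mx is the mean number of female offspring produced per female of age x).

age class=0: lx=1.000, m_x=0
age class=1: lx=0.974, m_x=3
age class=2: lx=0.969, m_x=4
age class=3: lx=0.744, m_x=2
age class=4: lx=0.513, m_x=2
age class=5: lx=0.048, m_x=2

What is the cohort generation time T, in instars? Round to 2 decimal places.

lx·mx: 0, 2.922, 3.876, 1.488, 1.026, 0.096 → R0 = 9.408
x·lx·mx: 0, 2.922, 7.752, 4.464, 4.104, 0.48 → Σ = 19.722
T = 19.722 / 9.408 = 2.096301… → 2.10

2.10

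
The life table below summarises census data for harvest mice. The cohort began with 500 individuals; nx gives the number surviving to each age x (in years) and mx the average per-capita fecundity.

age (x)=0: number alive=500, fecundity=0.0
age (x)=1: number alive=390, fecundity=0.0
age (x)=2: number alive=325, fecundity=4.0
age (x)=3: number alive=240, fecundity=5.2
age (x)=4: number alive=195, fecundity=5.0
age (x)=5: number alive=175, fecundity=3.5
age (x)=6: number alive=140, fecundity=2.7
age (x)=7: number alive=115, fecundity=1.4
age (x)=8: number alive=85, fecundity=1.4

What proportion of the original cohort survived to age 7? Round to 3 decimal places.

l_7 = n_7/n_0 = 115/500 = 0.23 → 0.230

0.230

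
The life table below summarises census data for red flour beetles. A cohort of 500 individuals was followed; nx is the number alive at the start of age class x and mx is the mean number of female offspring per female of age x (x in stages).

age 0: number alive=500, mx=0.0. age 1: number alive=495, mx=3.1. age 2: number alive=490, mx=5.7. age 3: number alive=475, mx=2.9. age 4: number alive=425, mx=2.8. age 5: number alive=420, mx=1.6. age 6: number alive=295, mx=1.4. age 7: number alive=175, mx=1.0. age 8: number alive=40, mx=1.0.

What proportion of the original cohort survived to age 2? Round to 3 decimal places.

l_2 = n_2/n_0 = 490/500 = 0.98 → 0.980

0.980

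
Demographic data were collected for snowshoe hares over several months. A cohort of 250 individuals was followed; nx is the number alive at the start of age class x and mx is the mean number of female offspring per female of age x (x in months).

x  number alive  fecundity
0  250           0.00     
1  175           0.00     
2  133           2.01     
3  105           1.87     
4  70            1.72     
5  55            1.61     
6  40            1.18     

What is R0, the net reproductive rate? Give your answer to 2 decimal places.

lx = nx/n0 = nx/250: 1, 0.7, 0.532, 0.42, 0.28, 0.22, 0.16
lx·mx by age: 0, 0, 1.06932, 0.7854, 0.4816, 0.3542, 0.1888
R0 = Σ lx·mx = 2.87932 → 2.88

2.88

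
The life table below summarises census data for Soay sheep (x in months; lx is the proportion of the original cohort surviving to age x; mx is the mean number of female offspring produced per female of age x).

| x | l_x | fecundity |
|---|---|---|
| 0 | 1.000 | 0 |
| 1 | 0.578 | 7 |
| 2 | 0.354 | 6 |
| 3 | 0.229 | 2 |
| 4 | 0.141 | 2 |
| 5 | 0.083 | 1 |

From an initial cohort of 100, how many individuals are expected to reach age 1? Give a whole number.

58

Expected survivors = N0 · l_1 = 100 × 0.578 = 57.8 → 58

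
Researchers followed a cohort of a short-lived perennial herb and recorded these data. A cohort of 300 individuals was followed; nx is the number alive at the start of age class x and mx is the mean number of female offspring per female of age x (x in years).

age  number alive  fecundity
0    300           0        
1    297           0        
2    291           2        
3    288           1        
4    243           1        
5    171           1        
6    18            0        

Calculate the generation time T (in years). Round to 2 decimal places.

3.00

lx = nx/n0 = nx/300: 1, 0.99, 0.97, 0.96, 0.81, 0.57, 0.06
lx·mx: 0, 0, 1.94, 0.96, 0.81, 0.57, 0 → R0 = 4.28
x·lx·mx: 0, 0, 3.88, 2.88, 3.24, 2.85, 0 → Σ = 12.85
T = 12.85 / 4.28 = 3.002336… → 3.00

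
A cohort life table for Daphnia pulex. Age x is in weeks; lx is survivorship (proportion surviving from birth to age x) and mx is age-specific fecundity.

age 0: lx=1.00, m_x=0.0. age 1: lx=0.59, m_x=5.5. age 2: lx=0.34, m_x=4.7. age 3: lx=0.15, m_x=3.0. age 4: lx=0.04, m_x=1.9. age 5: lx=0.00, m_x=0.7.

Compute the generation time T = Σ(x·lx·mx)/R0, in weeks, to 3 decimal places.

1.508

lx·mx: 0, 3.245, 1.598, 0.45, 0.076, 0 → R0 = 5.369
x·lx·mx: 0, 3.245, 3.196, 1.35, 0.304, 0 → Σ = 8.095
T = 8.095 / 5.369 = 1.50773… → 1.508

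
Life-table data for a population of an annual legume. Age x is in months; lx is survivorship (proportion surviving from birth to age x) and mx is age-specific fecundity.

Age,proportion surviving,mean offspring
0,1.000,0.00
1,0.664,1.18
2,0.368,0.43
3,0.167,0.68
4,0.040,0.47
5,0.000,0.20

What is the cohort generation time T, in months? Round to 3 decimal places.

1.411

lx·mx: 0, 0.78352, 0.15824, 0.11356, 0.0188, 0 → R0 = 1.07412
x·lx·mx: 0, 0.78352, 0.31648, 0.34068, 0.0752, 0 → Σ = 1.51588
T = 1.51588 / 1.07412 = 1.411276… → 1.411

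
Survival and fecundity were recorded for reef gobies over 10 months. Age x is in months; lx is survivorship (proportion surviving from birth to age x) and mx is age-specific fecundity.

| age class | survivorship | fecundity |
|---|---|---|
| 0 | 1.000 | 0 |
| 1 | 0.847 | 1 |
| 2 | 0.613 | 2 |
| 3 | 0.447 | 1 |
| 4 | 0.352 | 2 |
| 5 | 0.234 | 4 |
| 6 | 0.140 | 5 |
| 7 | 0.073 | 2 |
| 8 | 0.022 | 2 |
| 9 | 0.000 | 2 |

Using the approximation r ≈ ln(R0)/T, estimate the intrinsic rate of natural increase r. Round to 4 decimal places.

R0 = Σ lx·mx = 0 + 0.847 + 1.226 + 0.447 + 0.704 + 0.936 + 0.7 + 0.146 + 0.044 + 0 = 5.05
Σ x·lx·mx = 17.71; T = 17.71/5.05 = 3.50693…
r ≈ ln(R0)/T = ln(5.05)/3.50693… = 0.461768… → 0.4618

0.4618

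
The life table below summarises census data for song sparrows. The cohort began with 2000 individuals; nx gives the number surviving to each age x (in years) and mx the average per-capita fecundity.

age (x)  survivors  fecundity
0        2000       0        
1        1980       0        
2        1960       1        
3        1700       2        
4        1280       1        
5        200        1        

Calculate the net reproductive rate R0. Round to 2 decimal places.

lx = nx/n0 = nx/2000: 1, 0.99, 0.98, 0.85, 0.64, 0.1
lx·mx by age: 0, 0, 0.98, 1.7, 0.64, 0.1
R0 = Σ lx·mx = 3.42 → 3.42

3.42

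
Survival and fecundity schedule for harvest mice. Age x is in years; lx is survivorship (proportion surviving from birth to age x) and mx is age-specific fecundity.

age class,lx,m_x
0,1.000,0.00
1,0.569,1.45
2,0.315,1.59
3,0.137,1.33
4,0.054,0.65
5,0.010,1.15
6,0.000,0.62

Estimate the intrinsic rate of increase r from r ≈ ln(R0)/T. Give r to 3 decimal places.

R0 = Σ lx·mx = 0 + 0.82505 + 0.50085 + 0.18221 + 0.0351 + 0.0115 + 0 = 1.55471
Σ x·lx·mx = 2.57128; T = 2.57128/1.55471 = 1.65386…
r ≈ ln(R0)/T = ln(1.55471)/1.65386… = 0.26682… → 0.267

0.267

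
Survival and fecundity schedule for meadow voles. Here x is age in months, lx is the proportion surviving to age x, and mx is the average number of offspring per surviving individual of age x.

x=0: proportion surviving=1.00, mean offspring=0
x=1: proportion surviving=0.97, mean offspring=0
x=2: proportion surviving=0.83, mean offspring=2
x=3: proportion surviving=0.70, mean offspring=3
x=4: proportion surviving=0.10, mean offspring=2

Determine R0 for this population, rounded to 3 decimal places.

3.960

lx·mx by age: 0, 0, 1.66, 2.1, 0.2
R0 = Σ lx·mx = 3.96 → 3.960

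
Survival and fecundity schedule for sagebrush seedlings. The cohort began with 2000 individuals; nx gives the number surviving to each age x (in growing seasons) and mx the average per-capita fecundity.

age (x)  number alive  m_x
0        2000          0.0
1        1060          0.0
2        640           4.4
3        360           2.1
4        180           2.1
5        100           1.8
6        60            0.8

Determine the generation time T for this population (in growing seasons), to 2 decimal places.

lx = nx/n0 = nx/2000: 1, 0.53, 0.32, 0.18, 0.09, 0.05, 0.03
lx·mx: 0, 0, 1.408, 0.378, 0.189, 0.09, 0.024 → R0 = 2.089
x·lx·mx: 0, 0, 2.816, 1.134, 0.756, 0.45, 0.144 → Σ = 5.3
T = 5.3 / 2.089 = 2.537099… → 2.54

2.54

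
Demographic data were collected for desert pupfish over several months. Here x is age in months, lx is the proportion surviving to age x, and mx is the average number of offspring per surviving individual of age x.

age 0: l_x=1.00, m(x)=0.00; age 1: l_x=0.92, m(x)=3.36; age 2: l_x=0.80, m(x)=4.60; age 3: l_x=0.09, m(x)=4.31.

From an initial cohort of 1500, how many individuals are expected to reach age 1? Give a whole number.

1380

Expected survivors = N0 · l_1 = 1500 × 0.92 = 1380 → 1380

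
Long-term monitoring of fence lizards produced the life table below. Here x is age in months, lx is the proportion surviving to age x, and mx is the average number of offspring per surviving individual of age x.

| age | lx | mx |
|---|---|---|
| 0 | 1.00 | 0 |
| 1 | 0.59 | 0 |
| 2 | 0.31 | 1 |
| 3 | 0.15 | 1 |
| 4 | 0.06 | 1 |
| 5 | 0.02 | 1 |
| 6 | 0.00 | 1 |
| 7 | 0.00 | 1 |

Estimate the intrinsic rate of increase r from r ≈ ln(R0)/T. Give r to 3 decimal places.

R0 = Σ lx·mx = 0 + 0 + 0.31 + 0.15 + 0.06 + 0.02 + 0 + 0 = 0.54
Σ x·lx·mx = 1.41; T = 1.41/0.54 = 2.61111…
r ≈ ln(R0)/T = ln(0.54)/2.61111… = -0.23599… → -0.236

-0.236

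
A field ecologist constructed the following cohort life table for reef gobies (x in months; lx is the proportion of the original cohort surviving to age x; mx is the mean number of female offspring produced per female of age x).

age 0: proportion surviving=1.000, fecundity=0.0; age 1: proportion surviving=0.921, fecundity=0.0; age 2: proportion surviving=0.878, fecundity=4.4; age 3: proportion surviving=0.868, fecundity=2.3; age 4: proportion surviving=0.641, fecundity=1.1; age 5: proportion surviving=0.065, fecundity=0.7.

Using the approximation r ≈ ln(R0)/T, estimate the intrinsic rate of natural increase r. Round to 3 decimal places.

R0 = Σ lx·mx = 0 + 0 + 3.8632 + 1.9964 + 0.7051 + 0.0455 = 6.6102
Σ x·lx·mx = 16.7635; T = 16.7635/6.6102 = 2.536…
r ≈ ln(R0)/T = ln(6.6102)/2.536… = 0.74472… → 0.745

0.745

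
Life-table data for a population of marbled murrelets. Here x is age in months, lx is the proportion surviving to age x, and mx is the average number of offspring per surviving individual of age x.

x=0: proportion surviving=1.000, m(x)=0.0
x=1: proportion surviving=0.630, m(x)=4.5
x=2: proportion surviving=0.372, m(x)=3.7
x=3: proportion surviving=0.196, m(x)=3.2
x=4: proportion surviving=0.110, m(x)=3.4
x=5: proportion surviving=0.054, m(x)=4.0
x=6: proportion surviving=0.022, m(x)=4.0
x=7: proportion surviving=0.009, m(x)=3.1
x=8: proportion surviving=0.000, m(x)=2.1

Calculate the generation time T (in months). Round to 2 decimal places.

lx·mx: 0, 2.835, 1.3764, 0.6272, 0.374, 0.216, 0.088, 0.0279, 0 → R0 = 5.5445
x·lx·mx: 0, 2.835, 2.7528, 1.8816, 1.496, 1.08, 0.528, 0.1953, 0 → Σ = 10.7687
T = 10.7687 / 5.5445 = 1.942231… → 1.94

1.94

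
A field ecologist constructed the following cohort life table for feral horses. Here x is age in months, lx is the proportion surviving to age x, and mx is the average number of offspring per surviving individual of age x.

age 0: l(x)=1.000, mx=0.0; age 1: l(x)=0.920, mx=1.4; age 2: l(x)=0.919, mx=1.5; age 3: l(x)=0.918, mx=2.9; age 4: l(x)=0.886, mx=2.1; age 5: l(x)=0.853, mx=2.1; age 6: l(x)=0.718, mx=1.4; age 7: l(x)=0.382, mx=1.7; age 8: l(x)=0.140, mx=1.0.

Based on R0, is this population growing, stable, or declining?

R0 = Σ lx·mx = 0 + 1.288 + 1.3785 + 2.6622 + 1.8606 + 1.7913 + 1.0052 + 0.6494 + 0.14 = 10.7752
R0 > 1, so the population is growing.

growing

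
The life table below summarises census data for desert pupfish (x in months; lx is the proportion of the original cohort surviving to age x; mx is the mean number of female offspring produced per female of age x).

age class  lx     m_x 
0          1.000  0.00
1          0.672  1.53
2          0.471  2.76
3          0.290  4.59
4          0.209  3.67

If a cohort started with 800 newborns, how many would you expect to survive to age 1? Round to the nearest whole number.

538

Expected survivors = N0 · l_1 = 800 × 0.672 = 537.6 → 538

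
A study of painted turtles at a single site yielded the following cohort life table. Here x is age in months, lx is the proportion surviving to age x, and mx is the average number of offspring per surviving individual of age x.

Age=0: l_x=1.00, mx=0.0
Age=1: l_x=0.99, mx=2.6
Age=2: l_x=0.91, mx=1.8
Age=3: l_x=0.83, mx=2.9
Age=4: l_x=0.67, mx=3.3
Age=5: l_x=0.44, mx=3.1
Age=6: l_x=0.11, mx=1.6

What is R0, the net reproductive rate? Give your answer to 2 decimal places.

lx·mx by age: 0, 2.574, 1.638, 2.407, 2.211, 1.364, 0.176
R0 = Σ lx·mx = 10.37 → 10.37

10.37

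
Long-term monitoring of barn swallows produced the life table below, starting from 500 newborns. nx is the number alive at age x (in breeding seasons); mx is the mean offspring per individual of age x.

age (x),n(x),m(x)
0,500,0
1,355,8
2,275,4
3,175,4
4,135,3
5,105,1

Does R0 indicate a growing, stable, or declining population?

lx = nx/n0 = nx/500: 1, 0.71, 0.55, 0.35, 0.27, 0.21
R0 = Σ lx·mx = 0 + 5.68 + 2.2 + 1.4 + 0.81 + 0.21 = 10.3
R0 > 1, so the population is growing.

growing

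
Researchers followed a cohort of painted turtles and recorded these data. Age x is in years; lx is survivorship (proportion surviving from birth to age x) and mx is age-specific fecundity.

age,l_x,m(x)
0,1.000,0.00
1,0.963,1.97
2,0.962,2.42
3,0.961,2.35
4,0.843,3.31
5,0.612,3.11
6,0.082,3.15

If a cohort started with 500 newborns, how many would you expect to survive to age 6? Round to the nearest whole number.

41

Expected survivors = N0 · l_6 = 500 × 0.082 = 41 → 41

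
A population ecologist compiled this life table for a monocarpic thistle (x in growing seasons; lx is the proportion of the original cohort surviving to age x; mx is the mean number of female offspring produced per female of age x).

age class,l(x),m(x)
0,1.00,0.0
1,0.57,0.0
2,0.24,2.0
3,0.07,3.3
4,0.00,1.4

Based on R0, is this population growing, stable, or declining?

R0 = Σ lx·mx = 0 + 0 + 0.48 + 0.231 + 0 = 0.711
R0 < 1, so the population is declining.

declining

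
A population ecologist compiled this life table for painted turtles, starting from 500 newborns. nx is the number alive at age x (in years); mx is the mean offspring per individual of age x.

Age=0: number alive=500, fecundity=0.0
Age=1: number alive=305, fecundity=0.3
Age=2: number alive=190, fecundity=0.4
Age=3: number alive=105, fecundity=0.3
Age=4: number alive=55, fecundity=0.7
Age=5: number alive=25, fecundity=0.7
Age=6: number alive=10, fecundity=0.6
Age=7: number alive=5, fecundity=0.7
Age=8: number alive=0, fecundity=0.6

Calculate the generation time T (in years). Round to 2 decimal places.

lx = nx/n0 = nx/500: 1, 0.61, 0.38, 0.21, 0.11, 0.05, 0.02, 0.01, 0
lx·mx: 0, 0.183, 0.152, 0.063, 0.077, 0.035, 0.012, 0.007, 0 → R0 = 0.529
x·lx·mx: 0, 0.183, 0.304, 0.189, 0.308, 0.175, 0.072, 0.049, 0 → Σ = 1.28
T = 1.28 / 0.529 = 2.41966… → 2.42

2.42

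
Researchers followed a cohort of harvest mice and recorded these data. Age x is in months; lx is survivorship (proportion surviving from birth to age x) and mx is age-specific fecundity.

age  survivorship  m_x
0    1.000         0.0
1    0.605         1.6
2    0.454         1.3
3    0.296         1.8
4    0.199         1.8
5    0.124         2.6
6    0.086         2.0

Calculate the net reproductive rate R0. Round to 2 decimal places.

lx·mx by age: 0, 0.968, 0.5902, 0.5328, 0.3582, 0.3224, 0.172
R0 = Σ lx·mx = 2.9436 → 2.94

2.94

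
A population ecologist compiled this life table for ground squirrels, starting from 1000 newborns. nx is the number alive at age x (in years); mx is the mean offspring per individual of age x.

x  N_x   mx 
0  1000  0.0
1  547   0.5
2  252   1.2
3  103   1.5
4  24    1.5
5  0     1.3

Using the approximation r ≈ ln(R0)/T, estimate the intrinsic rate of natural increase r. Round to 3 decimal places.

-0.137

lx = nx/n0 = nx/1000: 1, 0.547, 0.252, 0.103, 0.024, 0
R0 = Σ lx·mx = 0 + 0.2735 + 0.3024 + 0.1545 + 0.036 + 0 = 0.7664
Σ x·lx·mx = 1.4858; T = 1.4858/0.7664 = 1.93867…
r ≈ ln(R0)/T = ln(0.7664)/1.93867… = -0.13723… → -0.137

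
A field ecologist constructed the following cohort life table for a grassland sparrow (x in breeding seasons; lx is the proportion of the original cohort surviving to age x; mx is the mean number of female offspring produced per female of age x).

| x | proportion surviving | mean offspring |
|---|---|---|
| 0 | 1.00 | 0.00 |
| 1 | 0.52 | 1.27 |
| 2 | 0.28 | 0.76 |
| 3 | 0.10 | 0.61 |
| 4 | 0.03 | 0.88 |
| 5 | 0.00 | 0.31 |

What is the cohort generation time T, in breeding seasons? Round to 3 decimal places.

lx·mx: 0, 0.6604, 0.2128, 0.061, 0.0264, 0 → R0 = 0.9606
x·lx·mx: 0, 0.6604, 0.4256, 0.183, 0.1056, 0 → Σ = 1.3746
T = 1.3746 / 0.9606 = 1.430981… → 1.431

1.431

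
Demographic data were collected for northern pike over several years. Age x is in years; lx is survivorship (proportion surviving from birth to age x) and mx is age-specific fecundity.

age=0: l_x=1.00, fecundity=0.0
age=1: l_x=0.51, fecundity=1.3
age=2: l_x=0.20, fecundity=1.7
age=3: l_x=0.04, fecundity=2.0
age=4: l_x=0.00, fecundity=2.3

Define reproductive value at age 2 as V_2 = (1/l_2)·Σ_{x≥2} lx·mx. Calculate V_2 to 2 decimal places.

lx·mx for x ≥ 2: 0.34, 0.08, 0 → sum = 0.42
V_2 = 0.42 / l_2 = 0.42 / 0.2 = 2.1 → 2.10

2.10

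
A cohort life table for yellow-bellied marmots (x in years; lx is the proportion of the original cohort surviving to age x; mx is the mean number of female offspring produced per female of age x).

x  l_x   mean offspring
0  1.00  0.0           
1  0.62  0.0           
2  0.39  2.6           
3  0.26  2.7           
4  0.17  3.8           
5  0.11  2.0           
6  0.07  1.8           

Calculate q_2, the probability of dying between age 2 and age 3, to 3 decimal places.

0.333

q_2 = (l_2 − l_3) / l_2 = (0.39 − 0.26) / 0.39
     = 0.13 / 0.39 = 0.333333… → 0.333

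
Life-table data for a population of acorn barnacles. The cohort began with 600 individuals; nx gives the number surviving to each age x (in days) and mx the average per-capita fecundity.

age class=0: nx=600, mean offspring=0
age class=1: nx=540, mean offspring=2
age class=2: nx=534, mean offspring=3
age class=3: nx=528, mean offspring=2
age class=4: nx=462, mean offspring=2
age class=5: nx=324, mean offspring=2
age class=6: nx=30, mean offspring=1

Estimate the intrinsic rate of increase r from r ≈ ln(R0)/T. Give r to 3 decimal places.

lx = nx/n0 = nx/600: 1, 0.9, 0.89, 0.88, 0.77, 0.54, 0.05
R0 = Σ lx·mx = 0 + 1.8 + 2.67 + 1.76 + 1.54 + 1.08 + 0.05 = 8.9
Σ x·lx·mx = 24.28; T = 24.28/8.9 = 2.72809…
r ≈ ln(R0)/T = ln(8.9)/2.72809… = 0.80131… → 0.801

0.801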